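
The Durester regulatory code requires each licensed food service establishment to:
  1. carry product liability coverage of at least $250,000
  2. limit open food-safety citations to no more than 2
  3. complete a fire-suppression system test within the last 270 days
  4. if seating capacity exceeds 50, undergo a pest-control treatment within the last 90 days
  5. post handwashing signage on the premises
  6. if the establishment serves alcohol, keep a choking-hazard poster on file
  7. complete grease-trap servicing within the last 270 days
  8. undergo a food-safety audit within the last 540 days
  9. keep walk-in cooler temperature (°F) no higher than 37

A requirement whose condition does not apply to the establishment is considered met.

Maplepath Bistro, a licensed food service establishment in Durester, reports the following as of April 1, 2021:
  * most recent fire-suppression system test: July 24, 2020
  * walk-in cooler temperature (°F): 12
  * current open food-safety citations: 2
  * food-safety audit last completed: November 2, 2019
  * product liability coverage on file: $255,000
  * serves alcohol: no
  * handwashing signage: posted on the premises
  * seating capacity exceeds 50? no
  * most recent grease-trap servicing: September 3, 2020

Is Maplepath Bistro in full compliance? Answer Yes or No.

Yes

1. product liability coverage $255,000 ≥ $250,000 → met
2. open food-safety citations 2 ≤ 2 → met
3. fire-suppression system test 251 days ago vs limit 270 → met
4. condition 'seating capacity exceeds 50' does not hold → requirement n/a → met
5. handwashing signage present → met
6. condition 'serves alcohol' does not hold → requirement n/a → met
7. grease-trap servicing 210 days ago vs limit 270 → met
8. food-safety audit 516 days ago vs limit 540 → met
9. walk-in cooler temperature (°F) 12 ≤ 37 → met
All met.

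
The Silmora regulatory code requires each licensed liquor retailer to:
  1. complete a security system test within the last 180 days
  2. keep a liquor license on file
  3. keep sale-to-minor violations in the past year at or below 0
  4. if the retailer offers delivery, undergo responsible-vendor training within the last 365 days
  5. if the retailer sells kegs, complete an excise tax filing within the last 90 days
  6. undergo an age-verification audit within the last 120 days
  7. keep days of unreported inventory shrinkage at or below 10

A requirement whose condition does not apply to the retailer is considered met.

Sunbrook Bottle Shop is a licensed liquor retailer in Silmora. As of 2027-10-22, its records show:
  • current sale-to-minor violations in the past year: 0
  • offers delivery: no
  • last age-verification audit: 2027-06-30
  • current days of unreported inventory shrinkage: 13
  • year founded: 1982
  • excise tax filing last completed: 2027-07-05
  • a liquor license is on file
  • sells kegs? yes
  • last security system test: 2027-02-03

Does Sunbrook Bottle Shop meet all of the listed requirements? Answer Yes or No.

1. security system test 261 days ago vs limit 180 → not met
2. liquor license present → met
3. sale-to-minor violations in the past year 0 ≤ 0 → met
4. condition 'offers delivery' does not hold → requirement n/a → met
5. condition 'sells kegs' holds; excise tax filing 109 days ago vs limit 90 → not met
6. age-verification audit 114 days ago vs limit 120 → met
7. days of unreported inventory shrinkage 13 > 10 → not met
Not met: 1, 5, 7

No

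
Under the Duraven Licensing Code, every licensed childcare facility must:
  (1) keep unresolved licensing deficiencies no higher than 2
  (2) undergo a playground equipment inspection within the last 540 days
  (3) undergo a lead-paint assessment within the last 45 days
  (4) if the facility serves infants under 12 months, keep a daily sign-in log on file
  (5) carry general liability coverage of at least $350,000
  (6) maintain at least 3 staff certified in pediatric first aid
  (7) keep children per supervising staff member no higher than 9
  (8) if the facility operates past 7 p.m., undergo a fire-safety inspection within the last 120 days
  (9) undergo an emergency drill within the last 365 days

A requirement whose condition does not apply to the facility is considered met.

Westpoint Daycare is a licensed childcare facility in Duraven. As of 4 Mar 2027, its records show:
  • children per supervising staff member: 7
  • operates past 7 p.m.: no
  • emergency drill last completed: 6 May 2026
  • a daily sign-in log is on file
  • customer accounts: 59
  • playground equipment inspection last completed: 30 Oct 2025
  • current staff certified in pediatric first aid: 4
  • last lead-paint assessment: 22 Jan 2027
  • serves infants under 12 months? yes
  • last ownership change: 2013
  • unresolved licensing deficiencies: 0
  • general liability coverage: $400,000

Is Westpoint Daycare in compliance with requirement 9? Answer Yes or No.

9. emergency drill 302 days ago vs limit 365 → met

Yes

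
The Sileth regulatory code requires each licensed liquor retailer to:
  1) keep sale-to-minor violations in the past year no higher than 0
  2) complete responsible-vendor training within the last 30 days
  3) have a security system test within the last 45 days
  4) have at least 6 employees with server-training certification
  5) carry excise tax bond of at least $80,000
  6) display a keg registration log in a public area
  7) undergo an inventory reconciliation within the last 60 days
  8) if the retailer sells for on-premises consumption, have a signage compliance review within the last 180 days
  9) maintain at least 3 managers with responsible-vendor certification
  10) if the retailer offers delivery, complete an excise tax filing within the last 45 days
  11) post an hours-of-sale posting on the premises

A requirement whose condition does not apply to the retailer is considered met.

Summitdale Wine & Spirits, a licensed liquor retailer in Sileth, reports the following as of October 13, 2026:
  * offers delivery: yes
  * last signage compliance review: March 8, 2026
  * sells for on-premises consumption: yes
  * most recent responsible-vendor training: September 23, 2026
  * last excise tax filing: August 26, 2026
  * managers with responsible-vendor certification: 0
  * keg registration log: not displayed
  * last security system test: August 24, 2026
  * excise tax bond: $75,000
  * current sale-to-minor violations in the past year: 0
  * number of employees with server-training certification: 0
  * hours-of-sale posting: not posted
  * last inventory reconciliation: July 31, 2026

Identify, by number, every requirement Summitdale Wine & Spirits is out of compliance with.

1. sale-to-minor violations in the past year 0 ≤ 0 → met
2. responsible-vendor training 20 days ago vs limit 30 → met
3. security system test 50 days ago vs limit 45 → not met
4. employees with server-training certification 0 < 6 → not met
5. excise tax bond $75,000 < $80,000 → not met
6. keg registration log absent → not met
7. inventory reconciliation 74 days ago vs limit 60 → not met
8. condition 'sells for on-premises consumption' holds; signage compliance review 219 days ago vs limit 180 → not met
9. managers with responsible-vendor certification 0 < 3 → not met
10. condition 'offers delivery' holds; excise tax filing 48 days ago vs limit 45 → not met
11. hours-of-sale posting absent → not met
Not met: 3, 4, 5, 6, 7, 8, 9, 10, 11

3, 4, 5, 6, 7, 8, 9, 10, 11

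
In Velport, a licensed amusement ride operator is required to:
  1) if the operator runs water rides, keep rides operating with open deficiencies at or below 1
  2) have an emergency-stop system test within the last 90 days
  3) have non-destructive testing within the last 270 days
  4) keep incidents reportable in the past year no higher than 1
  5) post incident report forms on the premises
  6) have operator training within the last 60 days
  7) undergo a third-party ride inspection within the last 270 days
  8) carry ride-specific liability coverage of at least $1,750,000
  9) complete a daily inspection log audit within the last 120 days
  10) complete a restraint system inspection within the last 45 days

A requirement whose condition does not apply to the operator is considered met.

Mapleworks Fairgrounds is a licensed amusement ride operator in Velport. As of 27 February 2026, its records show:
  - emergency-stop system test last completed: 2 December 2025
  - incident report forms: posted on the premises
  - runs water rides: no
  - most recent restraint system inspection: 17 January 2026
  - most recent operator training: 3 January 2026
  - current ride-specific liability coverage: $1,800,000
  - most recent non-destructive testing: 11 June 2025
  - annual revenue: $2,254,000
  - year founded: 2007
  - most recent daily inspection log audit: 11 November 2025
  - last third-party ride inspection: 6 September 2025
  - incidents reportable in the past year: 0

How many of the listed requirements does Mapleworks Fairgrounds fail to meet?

1. condition 'runs water rides' does not hold → requirement n/a → met
2. emergency-stop system test 87 days ago vs limit 90 → met
3. non-destructive testing 261 days ago vs limit 270 → met
4. incidents reportable in the past year 0 ≤ 1 → met
5. incident report forms present → met
6. operator training 55 days ago vs limit 60 → met
7. third-party ride inspection 174 days ago vs limit 270 → met
8. ride-specific liability coverage $1,800,000 ≥ $1,750,000 → met
9. daily inspection log audit 108 days ago vs limit 120 → met
10. restraint system inspection 41 days ago vs limit 45 → met
Not met: 0 of 10

0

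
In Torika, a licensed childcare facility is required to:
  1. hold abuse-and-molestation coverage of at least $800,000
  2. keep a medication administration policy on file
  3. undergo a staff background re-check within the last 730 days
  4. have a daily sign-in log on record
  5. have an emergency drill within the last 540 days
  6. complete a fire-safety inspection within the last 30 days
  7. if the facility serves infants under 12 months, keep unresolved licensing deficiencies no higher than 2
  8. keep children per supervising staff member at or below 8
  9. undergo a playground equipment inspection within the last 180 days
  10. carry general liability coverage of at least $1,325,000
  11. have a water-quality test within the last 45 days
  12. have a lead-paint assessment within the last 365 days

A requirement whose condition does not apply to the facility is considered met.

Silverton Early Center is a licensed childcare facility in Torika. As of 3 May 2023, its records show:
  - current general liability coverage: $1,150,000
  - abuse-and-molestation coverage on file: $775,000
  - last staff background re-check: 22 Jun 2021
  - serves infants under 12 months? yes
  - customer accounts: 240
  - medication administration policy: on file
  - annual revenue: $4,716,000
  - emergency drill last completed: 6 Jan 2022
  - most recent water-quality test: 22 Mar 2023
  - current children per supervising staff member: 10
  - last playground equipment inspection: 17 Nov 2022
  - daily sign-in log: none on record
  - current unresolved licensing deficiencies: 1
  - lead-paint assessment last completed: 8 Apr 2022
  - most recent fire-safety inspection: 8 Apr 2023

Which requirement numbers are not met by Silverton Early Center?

1. abuse-and-molestation coverage $775,000 < $800,000 → not met
2. medication administration policy present → met
3. staff background re-check 680 days ago vs limit 730 → met
4. daily sign-in log absent → not met
5. emergency drill 482 days ago vs limit 540 → met
6. fire-safety inspection 25 days ago vs limit 30 → met
7. condition 'serves infants under 12 months' holds; unresolved licensing deficiencies 1 ≤ 2 → met
8. children per supervising staff member 10 > 8 → not met
9. playground equipment inspection 167 days ago vs limit 180 → met
10. general liability coverage $1,150,000 < $1,325,000 → not met
11. water-quality test 42 days ago vs limit 45 → met
12. lead-paint assessment 390 days ago vs limit 365 → not met
Not met: 1, 4, 8, 10, 12

1, 4, 8, 10, 12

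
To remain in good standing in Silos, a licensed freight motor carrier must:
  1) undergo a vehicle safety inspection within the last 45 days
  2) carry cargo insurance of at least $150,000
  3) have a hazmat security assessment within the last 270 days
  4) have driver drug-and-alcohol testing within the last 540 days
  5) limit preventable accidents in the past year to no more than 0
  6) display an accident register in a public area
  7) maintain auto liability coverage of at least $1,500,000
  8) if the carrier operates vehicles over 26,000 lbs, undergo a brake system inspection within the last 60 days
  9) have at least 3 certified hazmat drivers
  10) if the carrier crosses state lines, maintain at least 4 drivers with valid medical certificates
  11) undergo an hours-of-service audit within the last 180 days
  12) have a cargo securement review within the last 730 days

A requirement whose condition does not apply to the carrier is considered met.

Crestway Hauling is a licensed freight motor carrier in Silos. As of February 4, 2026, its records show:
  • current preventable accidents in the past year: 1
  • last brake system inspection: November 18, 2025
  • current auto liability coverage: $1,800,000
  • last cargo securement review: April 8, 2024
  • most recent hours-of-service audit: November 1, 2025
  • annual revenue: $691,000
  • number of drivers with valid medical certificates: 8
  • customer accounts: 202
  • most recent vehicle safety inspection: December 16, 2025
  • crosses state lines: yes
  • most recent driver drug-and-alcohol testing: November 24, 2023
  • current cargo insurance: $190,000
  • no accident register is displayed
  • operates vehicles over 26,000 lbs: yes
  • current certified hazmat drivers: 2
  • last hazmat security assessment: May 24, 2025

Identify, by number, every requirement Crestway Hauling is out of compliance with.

1. vehicle safety inspection 50 days ago vs limit 45 → not met
2. cargo insurance $190,000 ≥ $150,000 → met
3. hazmat security assessment 256 days ago vs limit 270 → met
4. driver drug-and-alcohol testing 803 days ago vs limit 540 → not met
5. preventable accidents in the past year 1 > 0 → not met
6. accident register absent → not met
7. auto liability coverage $1,800,000 ≥ $1,500,000 → met
8. condition 'operates vehicles over 26,000 lbs' holds; brake system inspection 78 days ago vs limit 60 → not met
9. certified hazmat drivers 2 < 3 → not met
10. condition 'crosses state lines' holds; drivers with valid medical certificates 8 ≥ 4 → met
11. hours-of-service audit 95 days ago vs limit 180 → met
12. cargo securement review 667 days ago vs limit 730 → met
Not met: 1, 4, 5, 6, 8, 9

1, 4, 5, 6, 8, 9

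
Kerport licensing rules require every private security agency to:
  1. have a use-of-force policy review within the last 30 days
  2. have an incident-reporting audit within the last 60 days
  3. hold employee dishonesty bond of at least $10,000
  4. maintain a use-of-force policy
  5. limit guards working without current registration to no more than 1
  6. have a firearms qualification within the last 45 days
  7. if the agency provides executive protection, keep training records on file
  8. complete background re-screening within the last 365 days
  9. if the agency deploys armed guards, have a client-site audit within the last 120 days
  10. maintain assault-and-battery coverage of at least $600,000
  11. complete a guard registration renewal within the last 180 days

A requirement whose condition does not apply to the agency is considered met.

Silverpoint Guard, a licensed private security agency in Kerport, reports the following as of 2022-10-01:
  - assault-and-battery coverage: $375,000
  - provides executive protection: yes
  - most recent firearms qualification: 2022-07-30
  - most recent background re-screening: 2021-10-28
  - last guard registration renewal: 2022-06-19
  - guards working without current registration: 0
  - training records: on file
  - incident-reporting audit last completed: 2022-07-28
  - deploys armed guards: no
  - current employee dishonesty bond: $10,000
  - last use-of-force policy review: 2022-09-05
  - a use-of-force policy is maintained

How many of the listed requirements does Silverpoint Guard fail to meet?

3

1. use-of-force policy review 26 days ago vs limit 30 → met
2. incident-reporting audit 65 days ago vs limit 60 → not met
3. employee dishonesty bond $10,000 ≥ $10,000 → met
4. use-of-force policy present → met
5. guards working without current registration 0 ≤ 1 → met
6. firearms qualification 63 days ago vs limit 45 → not met
7. condition 'provides executive protection' holds; training records present → met
8. background re-screening 338 days ago vs limit 365 → met
9. condition 'deploys armed guards' does not hold → requirement n/a → met
10. assault-and-battery coverage $375,000 < $600,000 → not met
11. guard registration renewal 104 days ago vs limit 180 → met
Not met: 3 of 11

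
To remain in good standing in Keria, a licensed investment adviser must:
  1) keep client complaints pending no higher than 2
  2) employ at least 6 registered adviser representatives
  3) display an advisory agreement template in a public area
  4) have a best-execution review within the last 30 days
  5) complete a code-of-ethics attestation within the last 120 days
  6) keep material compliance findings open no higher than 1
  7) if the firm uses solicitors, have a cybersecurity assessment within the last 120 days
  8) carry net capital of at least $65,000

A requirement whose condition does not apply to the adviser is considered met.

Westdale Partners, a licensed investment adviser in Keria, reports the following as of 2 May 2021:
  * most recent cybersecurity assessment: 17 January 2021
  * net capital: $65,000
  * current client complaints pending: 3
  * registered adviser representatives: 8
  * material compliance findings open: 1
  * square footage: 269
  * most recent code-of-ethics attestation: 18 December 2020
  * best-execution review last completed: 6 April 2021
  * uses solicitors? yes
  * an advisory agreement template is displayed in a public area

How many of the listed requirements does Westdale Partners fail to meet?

2

1. client complaints pending 3 > 2 → not met
2. registered adviser representatives 8 ≥ 6 → met
3. advisory agreement template present → met
4. best-execution review 26 days ago vs limit 30 → met
5. code-of-ethics attestation 135 days ago vs limit 120 → not met
6. material compliance findings open 1 ≤ 1 → met
7. condition 'uses solicitors' holds; cybersecurity assessment 105 days ago vs limit 120 → met
8. net capital $65,000 ≥ $65,000 → met
Not met: 2 of 8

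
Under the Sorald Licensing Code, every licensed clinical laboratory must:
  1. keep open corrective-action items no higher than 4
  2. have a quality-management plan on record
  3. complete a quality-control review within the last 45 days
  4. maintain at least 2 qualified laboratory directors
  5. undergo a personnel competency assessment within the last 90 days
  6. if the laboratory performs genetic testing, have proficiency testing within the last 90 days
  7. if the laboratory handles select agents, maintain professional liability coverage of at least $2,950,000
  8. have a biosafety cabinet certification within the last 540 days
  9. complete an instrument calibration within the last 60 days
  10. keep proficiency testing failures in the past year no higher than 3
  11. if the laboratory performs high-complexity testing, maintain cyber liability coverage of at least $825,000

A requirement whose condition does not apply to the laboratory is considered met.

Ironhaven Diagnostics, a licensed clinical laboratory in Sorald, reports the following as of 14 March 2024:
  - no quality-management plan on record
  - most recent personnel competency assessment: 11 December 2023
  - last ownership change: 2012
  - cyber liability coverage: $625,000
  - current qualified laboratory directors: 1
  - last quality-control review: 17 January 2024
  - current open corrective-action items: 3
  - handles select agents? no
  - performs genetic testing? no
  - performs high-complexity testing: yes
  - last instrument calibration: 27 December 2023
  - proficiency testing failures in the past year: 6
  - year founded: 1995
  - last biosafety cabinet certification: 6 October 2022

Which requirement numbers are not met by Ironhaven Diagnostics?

1. open corrective-action items 3 ≤ 4 → met
2. quality-management plan absent → not met
3. quality-control review 57 days ago vs limit 45 → not met
4. qualified laboratory directors 1 < 2 → not met
5. personnel competency assessment 94 days ago vs limit 90 → not met
6. condition 'performs genetic testing' does not hold → requirement n/a → met
7. condition 'handles select agents' does not hold → requirement n/a → met
8. biosafety cabinet certification 525 days ago vs limit 540 → met
9. instrument calibration 78 days ago vs limit 60 → not met
10. proficiency testing failures in the past year 6 > 3 → not met
11. condition 'performs high-complexity testing' holds; cyber liability coverage $625,000 < $825,000 → not met
Not met: 2, 3, 4, 5, 9, 10, 11

2, 3, 4, 5, 9, 10, 11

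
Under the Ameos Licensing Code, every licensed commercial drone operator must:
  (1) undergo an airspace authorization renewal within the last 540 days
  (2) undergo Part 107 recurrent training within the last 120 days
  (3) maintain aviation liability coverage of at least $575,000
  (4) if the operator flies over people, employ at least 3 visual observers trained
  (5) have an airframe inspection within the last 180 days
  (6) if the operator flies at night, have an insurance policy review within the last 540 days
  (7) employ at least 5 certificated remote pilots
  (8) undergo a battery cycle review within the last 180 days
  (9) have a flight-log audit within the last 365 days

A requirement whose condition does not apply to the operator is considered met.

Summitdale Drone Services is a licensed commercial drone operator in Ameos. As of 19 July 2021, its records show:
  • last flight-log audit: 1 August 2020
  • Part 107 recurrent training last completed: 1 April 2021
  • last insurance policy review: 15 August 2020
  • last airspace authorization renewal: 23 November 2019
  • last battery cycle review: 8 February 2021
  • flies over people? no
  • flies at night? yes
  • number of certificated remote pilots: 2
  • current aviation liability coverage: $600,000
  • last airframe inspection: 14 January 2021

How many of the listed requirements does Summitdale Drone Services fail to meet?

3

1. airspace authorization renewal 604 days ago vs limit 540 → not met
2. Part 107 recurrent training 109 days ago vs limit 120 → met
3. aviation liability coverage $600,000 ≥ $575,000 → met
4. condition 'flies over people' does not hold → requirement n/a → met
5. airframe inspection 186 days ago vs limit 180 → not met
6. condition 'flies at night' holds; insurance policy review 338 days ago vs limit 540 → met
7. certificated remote pilots 2 < 5 → not met
8. battery cycle review 161 days ago vs limit 180 → met
9. flight-log audit 352 days ago vs limit 365 → met
Not met: 3 of 9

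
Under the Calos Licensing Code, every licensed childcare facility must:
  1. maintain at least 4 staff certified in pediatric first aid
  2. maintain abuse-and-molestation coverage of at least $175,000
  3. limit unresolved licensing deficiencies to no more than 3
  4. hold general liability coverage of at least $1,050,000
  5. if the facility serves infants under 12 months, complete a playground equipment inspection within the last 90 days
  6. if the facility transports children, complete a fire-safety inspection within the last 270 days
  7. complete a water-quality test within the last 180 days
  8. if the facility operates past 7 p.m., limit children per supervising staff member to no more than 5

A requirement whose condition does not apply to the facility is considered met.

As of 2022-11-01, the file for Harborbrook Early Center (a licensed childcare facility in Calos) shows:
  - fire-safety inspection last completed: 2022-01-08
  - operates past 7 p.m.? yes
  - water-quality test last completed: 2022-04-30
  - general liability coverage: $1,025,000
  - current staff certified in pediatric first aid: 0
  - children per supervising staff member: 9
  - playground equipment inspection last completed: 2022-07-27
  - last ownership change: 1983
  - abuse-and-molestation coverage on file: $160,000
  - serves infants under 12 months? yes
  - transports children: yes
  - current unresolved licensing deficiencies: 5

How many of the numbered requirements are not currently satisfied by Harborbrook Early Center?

1. staff certified in pediatric first aid 0 < 4 → not met
2. abuse-and-molestation coverage $160,000 < $175,000 → not met
3. unresolved licensing deficiencies 5 > 3 → not met
4. general liability coverage $1,025,000 < $1,050,000 → not met
5. condition 'serves infants under 12 months' holds; playground equipment inspection 97 days ago vs limit 90 → not met
6. condition 'transports children' holds; fire-safety inspection 297 days ago vs limit 270 → not met
7. water-quality test 185 days ago vs limit 180 → not met
8. condition 'operates past 7 p.m.' holds; children per supervising staff member 9 > 5 → not met
Not met: 8 of 8

8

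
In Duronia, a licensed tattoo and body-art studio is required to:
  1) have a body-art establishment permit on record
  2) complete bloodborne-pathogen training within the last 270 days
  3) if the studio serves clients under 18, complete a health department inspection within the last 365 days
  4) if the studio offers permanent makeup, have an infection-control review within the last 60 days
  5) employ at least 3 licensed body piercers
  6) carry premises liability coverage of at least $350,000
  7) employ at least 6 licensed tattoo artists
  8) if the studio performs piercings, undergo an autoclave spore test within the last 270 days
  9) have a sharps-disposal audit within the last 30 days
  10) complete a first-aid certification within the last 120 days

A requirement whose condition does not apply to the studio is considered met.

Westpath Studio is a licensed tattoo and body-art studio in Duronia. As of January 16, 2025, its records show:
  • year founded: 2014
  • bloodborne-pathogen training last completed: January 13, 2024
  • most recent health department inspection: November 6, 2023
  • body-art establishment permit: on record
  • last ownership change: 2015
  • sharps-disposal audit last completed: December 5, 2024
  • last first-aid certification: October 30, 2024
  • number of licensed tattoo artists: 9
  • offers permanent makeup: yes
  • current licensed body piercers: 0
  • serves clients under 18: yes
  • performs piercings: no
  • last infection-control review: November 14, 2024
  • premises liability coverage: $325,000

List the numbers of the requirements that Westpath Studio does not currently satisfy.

2, 3, 4, 5, 6, 9

1. body-art establishment permit present → met
2. bloodborne-pathogen training 369 days ago vs limit 270 → not met
3. condition 'serves clients under 18' holds; health department inspection 437 days ago vs limit 365 → not met
4. condition 'offers permanent makeup' holds; infection-control review 63 days ago vs limit 60 → not met
5. licensed body piercers 0 < 3 → not met
6. premises liability coverage $325,000 < $350,000 → not met
7. licensed tattoo artists 9 ≥ 6 → met
8. condition 'performs piercings' does not hold → requirement n/a → met
9. sharps-disposal audit 42 days ago vs limit 30 → not met
10. first-aid certification 78 days ago vs limit 120 → met
Not met: 2, 3, 4, 5, 6, 9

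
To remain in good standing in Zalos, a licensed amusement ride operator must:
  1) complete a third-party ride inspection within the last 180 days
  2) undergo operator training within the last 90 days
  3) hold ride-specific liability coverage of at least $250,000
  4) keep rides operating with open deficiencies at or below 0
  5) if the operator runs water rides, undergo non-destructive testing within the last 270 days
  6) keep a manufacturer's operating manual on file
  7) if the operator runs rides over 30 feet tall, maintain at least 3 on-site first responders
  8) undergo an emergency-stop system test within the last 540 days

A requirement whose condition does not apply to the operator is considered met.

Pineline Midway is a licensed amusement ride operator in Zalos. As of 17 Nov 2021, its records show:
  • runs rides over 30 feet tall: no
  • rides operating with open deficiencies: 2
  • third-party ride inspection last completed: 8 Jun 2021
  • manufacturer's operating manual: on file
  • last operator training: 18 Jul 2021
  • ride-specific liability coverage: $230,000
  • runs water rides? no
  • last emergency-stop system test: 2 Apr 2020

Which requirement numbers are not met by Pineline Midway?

2, 3, 4, 8

1. third-party ride inspection 162 days ago vs limit 180 → met
2. operator training 122 days ago vs limit 90 → not met
3. ride-specific liability coverage $230,000 < $250,000 → not met
4. rides operating with open deficiencies 2 > 0 → not met
5. condition 'runs water rides' does not hold → requirement n/a → met
6. manufacturer's operating manual present → met
7. condition 'runs rides over 30 feet tall' does not hold → requirement n/a → met
8. emergency-stop system test 594 days ago vs limit 540 → not met
Not met: 2, 3, 4, 8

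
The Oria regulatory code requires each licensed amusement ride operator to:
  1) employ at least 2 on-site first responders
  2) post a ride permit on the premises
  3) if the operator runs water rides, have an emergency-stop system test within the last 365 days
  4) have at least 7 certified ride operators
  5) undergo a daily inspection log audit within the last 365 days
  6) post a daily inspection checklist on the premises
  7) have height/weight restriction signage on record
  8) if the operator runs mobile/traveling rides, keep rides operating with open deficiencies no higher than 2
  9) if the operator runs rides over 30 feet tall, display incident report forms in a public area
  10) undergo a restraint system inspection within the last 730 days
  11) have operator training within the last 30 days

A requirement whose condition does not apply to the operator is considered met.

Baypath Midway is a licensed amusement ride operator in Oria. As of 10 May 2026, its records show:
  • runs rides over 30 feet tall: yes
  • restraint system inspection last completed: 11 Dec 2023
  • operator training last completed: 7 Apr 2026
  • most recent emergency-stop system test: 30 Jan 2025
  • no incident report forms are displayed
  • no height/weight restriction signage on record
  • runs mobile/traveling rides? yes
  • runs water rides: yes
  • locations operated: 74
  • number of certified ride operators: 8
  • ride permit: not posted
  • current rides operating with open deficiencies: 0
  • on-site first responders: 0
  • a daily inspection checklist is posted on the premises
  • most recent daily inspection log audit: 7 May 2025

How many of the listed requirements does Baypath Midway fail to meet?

1. on-site first responders 0 < 2 → not met
2. ride permit absent → not met
3. condition 'runs water rides' holds; emergency-stop system test 465 days ago vs limit 365 → not met
4. certified ride operators 8 ≥ 7 → met
5. daily inspection log audit 368 days ago vs limit 365 → not met
6. daily inspection checklist present → met
7. height/weight restriction signage absent → not met
8. condition 'runs mobile/traveling rides' holds; rides operating with open deficiencies 0 ≤ 2 → met
9. condition 'runs rides over 30 feet tall' holds; incident report forms absent → not met
10. restraint system inspection 881 days ago vs limit 730 → not met
11. operator training 33 days ago vs limit 30 → not met
Not met: 8 of 11

8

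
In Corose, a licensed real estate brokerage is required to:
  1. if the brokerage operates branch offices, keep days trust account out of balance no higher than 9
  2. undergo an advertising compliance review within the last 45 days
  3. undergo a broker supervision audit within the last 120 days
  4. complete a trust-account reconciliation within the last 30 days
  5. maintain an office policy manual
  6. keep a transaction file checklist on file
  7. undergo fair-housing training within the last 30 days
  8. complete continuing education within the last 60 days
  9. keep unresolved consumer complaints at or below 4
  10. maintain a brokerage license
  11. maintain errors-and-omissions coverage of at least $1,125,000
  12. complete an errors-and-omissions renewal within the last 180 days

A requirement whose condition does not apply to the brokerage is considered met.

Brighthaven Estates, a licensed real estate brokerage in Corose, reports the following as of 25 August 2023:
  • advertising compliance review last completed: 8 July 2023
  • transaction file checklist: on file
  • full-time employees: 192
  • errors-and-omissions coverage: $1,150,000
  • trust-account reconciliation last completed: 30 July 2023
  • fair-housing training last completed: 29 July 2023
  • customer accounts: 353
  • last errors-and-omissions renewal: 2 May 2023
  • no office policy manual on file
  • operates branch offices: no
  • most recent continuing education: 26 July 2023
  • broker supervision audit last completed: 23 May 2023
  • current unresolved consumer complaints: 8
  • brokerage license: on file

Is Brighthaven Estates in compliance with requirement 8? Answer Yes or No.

Yes

8. continuing education 30 days ago vs limit 60 → met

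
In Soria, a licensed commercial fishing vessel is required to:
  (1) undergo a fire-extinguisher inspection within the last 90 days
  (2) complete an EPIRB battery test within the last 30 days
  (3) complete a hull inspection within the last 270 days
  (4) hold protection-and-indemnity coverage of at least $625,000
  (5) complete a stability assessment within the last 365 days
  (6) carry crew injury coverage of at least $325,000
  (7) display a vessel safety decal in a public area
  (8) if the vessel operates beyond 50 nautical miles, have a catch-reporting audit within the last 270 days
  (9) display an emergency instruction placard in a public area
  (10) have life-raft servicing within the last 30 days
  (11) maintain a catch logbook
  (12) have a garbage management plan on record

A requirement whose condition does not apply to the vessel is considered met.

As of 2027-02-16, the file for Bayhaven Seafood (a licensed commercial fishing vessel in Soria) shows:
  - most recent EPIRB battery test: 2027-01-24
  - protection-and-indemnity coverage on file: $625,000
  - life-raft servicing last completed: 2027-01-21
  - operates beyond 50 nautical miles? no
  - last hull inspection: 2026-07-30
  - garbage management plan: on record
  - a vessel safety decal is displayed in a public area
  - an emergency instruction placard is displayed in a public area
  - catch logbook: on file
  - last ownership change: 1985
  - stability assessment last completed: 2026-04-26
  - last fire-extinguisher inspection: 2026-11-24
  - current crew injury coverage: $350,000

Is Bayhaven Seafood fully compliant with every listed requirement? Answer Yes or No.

1. fire-extinguisher inspection 84 days ago vs limit 90 → met
2. EPIRB battery test 23 days ago vs limit 30 → met
3. hull inspection 201 days ago vs limit 270 → met
4. protection-and-indemnity coverage $625,000 ≥ $625,000 → met
5. stability assessment 296 days ago vs limit 365 → met
6. crew injury coverage $350,000 ≥ $325,000 → met
7. vessel safety decal present → met
8. condition 'operates beyond 50 nautical miles' does not hold → requirement n/a → met
9. emergency instruction placard present → met
10. life-raft servicing 26 days ago vs limit 30 → met
11. catch logbook present → met
12. garbage management plan present → met
All met.

Yes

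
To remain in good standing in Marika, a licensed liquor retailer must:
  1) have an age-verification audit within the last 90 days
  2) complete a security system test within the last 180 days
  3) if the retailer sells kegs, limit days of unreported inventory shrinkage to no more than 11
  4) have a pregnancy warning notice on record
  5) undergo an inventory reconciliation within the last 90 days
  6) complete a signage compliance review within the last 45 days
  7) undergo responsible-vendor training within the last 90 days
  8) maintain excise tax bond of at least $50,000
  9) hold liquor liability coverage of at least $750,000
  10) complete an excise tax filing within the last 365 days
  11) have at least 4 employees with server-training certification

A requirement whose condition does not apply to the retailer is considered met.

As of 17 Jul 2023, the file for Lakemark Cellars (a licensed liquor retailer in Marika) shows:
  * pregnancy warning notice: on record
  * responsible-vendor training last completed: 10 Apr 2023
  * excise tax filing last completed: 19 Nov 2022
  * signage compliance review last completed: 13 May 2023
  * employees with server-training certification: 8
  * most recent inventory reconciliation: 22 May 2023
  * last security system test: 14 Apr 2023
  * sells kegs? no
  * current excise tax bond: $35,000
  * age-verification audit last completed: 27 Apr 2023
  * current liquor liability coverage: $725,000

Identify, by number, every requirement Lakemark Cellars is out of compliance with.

6, 7, 8, 9

1. age-verification audit 81 days ago vs limit 90 → met
2. security system test 94 days ago vs limit 180 → met
3. condition 'sells kegs' does not hold → requirement n/a → met
4. pregnancy warning notice present → met
5. inventory reconciliation 56 days ago vs limit 90 → met
6. signage compliance review 65 days ago vs limit 45 → not met
7. responsible-vendor training 98 days ago vs limit 90 → not met
8. excise tax bond $35,000 < $50,000 → not met
9. liquor liability coverage $725,000 < $750,000 → not met
10. excise tax filing 240 days ago vs limit 365 → met
11. employees with server-training certification 8 ≥ 4 → met
Not met: 6, 7, 8, 9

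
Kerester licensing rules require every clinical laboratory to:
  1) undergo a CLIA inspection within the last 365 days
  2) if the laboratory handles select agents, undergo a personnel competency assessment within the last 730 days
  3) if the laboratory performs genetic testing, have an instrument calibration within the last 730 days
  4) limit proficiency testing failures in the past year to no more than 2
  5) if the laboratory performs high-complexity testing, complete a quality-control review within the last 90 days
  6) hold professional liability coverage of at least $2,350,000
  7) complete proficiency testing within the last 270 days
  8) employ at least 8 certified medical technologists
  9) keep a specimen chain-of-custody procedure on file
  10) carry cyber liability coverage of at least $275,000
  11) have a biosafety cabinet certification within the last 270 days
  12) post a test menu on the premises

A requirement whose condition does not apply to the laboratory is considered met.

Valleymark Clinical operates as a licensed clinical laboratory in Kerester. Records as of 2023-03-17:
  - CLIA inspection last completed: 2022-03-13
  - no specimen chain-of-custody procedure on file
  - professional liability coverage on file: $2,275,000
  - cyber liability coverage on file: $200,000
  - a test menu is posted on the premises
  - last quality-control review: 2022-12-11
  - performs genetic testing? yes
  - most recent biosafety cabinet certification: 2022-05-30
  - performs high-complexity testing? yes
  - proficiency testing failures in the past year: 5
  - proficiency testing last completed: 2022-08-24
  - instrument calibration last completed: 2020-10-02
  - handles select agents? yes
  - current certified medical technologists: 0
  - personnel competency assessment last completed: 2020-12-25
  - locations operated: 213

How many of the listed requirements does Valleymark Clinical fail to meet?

1. CLIA inspection 369 days ago vs limit 365 → not met
2. condition 'handles select agents' holds; personnel competency assessment 812 days ago vs limit 730 → not met
3. condition 'performs genetic testing' holds; instrument calibration 896 days ago vs limit 730 → not met
4. proficiency testing failures in the past year 5 > 2 → not met
5. condition 'performs high-complexity testing' holds; quality-control review 96 days ago vs limit 90 → not met
6. professional liability coverage $2,275,000 < $2,350,000 → not met
7. proficiency testing 205 days ago vs limit 270 → met
8. certified medical technologists 0 < 8 → not met
9. specimen chain-of-custody procedure absent → not met
10. cyber liability coverage $200,000 < $275,000 → not met
11. biosafety cabinet certification 291 days ago vs limit 270 → not met
12. test menu present → met
Not met: 10 of 12

10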